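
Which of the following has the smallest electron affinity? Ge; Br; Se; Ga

Ga

Ga is in period 4, group 13; Ge is in period 4, group 14; Se is in period 4, group 16; Br is in period 4, group 17.
Atoms with high Z_eff and room in the valence shell (especially the halogens) have the most exothermic electron affinities.
All lie in period 4, so electron affinity increases left to right.
The smallest electron affinity among these belongs to Ga.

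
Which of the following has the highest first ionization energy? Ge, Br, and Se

Br

Ge is in period 4, group 14; Se is in period 4, group 16; Br is in period 4, group 17.
First ionization energy rises across a period (greater Z_eff holds electrons more tightly) and falls down a group (valence electrons are farther from the nucleus).
All lie in period 4, so first ionization energy increases left to right.
The highest first ionization energy among these belongs to Br.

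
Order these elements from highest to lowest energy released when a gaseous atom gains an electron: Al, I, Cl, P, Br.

Al is in period 3, group 13; P is in period 3, group 15; Cl is in period 3, group 17; Br is in period 4, group 17; I is in period 5, group 17.
Electron affinity generally becomes more exothermic across a period toward the halogens and less exothermic down a group.
Neither a single period nor a single group — weigh both effects.
P > Al: both are in period 3; the period trend gives P the larger value.
I > P: period and group pull opposite ways; the across-period shift dominates (295 vs 72 kJ/mol).
Br > I: Br sits above I in group 17, so the down-group effect alone puts Br higher.
Cl > Br: they share group 17; the group trend gives Cl the larger value.
Approximate values (kJ/mol): Al 42, P 72, Cl 349, Br 325, I 295.
So from highest to lowest: Cl > Br > I > P > Al.

Cl > Br > I > P > Al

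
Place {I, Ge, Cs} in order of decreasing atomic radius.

Cs > I > Ge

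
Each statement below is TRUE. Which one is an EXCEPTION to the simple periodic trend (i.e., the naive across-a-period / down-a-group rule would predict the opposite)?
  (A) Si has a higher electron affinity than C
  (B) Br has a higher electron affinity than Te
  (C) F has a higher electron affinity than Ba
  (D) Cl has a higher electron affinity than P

(A)

The general trend: electron affinity increases across a period and decreases down a group.
(A) Si (period 3, group 14) vs C (period 2, group 14): the stated order contradicts the simple trend.
(B) Br (period 4, group 17) vs Te (period 5, group 16): the stated order agrees with the simple trend.
(C) F (period 2, group 17) vs Ba (period 6, group 2): the stated order agrees with the simple trend.
(D) Cl (period 3, group 17) vs P (period 3, group 15): the stated order agrees with the simple trend.
The exception is (A): Si's larger, more diffuse 3p orbitals accept an added electron slightly more readily than C's compact 2p.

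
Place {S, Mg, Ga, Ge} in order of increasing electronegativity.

Electronegativity increases across a period and decreases down a group, tracking effective nuclear charge and atomic size.
These span different periods and groups, so the two trends combine.
Ga > Mg: period and group pull opposite ways; the across-period shift dominates (1.81 vs 1.31).
Ge > Ga: Ge lies to the right of Ga in period 4, so the across-period effect alone puts Ge higher.
S > Ge: both effects reinforce here, so S is clearly the higher of the two.
For reference (Pauling): Mg 1.31, S 2.58, Ga 1.81, Ge 2.01.
So from lowest to highest: Mg < Ga < Ge < S.

Mg, Ga, Ge, S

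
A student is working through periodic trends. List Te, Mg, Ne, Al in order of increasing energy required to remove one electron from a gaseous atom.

Al < Mg < Te < Ne

Ne is in period 2, group 18; Mg is in period 3, group 2; Al is in period 3, group 13; Te is in period 5, group 16.
Removing the outermost electron gets harder across a period and easier down a group.
Here both period and group differ, so the two effects have to be weighed against each other.
Mg > Al: this pair runs against the simple trend — see the exception note.
Te > Mg: period and group pull opposite ways; the across-period shift dominates (869 vs 738 kJ/mol).
Ne > Te: relative to Te, both the across-period and down-group shifts push Ne's first ionization energy up.
Note the exception: Mg has a higher first ionization energy than Al, contrary to the simple trend — Al's single 3p electron is easier to remove than one from Mg's filled 3s².
Tabulated first ionization energy (kJ/mol): Ne 2081, Mg 738, Al 578, Te 869.
So from lowest to highest: Al < Mg < Te < Ne.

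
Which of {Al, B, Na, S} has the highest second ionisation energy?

IE_2 is the cost of taking one more electron from the +1 cation: Al⁺ still has 2 valence electrons; B⁺ still has 2 valence electrons; Na⁺ is the bare [Ne] core; S⁺ still has 5 valence electrons.
Breaking into a closed-shell core is much more expensive than removing a leftover valence electron — Na has the largest IE_2 here.
Valence configurations: Al⁺ [Ne]3s², B⁺ [He]2s², S⁺ [Ne]3s²3p³.
Approximate IE_2 values (kJ/mol): Al 1817, B 2427, Na 4562, S 2252.
Hence IE_2: Al < S < B < Na.

Na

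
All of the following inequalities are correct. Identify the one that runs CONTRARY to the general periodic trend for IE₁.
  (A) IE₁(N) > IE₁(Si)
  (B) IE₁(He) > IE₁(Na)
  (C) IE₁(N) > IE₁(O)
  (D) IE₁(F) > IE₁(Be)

(C)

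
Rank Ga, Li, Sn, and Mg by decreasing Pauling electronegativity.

Sn > Ga > Mg > Li

Electronegativity increases across a period and decreases down a group, tracking effective nuclear charge and atomic size.
A diagonal step moves right (one effect) and down (the opposite effect) at once.
Mg > Li: the two effects oppose for this pair; the across-period effect wins (1.31 vs 0.98).
Ga > Mg: the two effects oppose for this pair; the across-period effect wins (1.81 vs 1.31).
Sn > Ga: period and group pull opposite ways; the across-period shift dominates (1.96 vs 1.81).
For reference (Pauling): Li 0.98, Mg 1.31, Ga 1.81, Sn 1.96.
So from highest to lowest: Sn > Ga > Mg > Li.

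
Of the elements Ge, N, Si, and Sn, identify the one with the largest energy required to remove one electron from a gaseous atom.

N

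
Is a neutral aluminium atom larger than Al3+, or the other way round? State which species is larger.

Forming Al3+ removes 3 electrons from Al. Fewer electrons for the same nuclear charge means less shielding and a higher Z_eff on the remaining electrons, and for main-group metals the entire outer shell is lost.
A cation is smaller than its parent atom: Al3+ < Al.

Al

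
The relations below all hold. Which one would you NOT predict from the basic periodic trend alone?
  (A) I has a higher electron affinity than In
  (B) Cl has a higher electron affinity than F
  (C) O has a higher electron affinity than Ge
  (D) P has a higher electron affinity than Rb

(B)

The general trend: electron affinity increases across a period and decreases down a group.
(A) I (period 5, group 17) vs In (period 5, group 13): the stated order agrees with the simple trend.
(B) Cl (period 3, group 17) vs F (period 2, group 17): the stated order contradicts the simple trend.
(C) O (period 2, group 16) vs Ge (period 4, group 14): the stated order agrees with the simple trend.
(D) P (period 3, group 15) vs Rb (period 5, group 1): the stated order agrees with the simple trend.
The exception is (B): F's small 2p subshell makes the incoming electron feel strong e⁻–e⁻ repulsion, so Cl actually releases more energy on gaining an electron.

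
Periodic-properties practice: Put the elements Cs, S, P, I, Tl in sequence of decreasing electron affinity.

I > S > P > Cs > Tl

Adding an electron releases more energy for atoms nearer the top right (short of the noble gases).
Neither a single period nor a single group — weigh both effects.
Cs > Tl: this pair runs against the simple trend — see the exception note.
P > Cs: relative to Cs, both the across-period and down-group shifts push P's electron affinity up.
S > P: both are in period 3; the period trend gives S the larger value.
I > S: the two effects oppose for this pair; the across-period effect wins (295 vs 200 kJ/mol).
Note the exception: Cs has a higher electron affinity than Tl, contrary to the simple trend — Tl's ns²np¹ configuration gives only a small electron affinity — the sparsely filled np subshell binds an added electron weakly.
Approximate values (kJ/mol): P 72, S 200, I 295, Cs 46, Tl 19.
So from highest to lowest: I > S > P > Cs > Tl.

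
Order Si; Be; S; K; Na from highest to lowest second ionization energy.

Na, K, S, Be, Si

The second ionization energy removes an electron from the +1 ion. For each element: Si⁺ still has 3 valence electrons; Be⁺ still has 1 valence electron; S⁺ still has 5 valence electrons; K⁺ is the bare [Ar] core; Na⁺ is the bare [Ne] core.
Core electrons are held far more tightly than valence electrons, so K and Na top the IE_2 order.
Valence configurations: Si⁺ [Ne]3s²3p¹, Be⁺ [He]2s¹, S⁺ [Ne]3s²3p³.
The numbers (kJ/mol): Si 1577, Be 1757, S 2252, K 3052, Na 4562.
Overall IE_2 order: Si < Be < S < K < Na.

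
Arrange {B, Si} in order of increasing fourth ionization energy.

Si < B

Consider each +3 ion: B³⁺ is the bare [He] core; Si³⁺ still has 1 valence electron.
Breaking into a closed-shell core is much more expensive than removing a leftover valence electron — B has the largest IE_4 here.
Tabulated IE_4 (kJ/mol): B 25026, Si 4356.
Hence IE_4: Si < B.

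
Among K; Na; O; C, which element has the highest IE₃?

Na

Consider each +2 ion: K²⁺ is already 1 electron into the core; Na²⁺ is already 1 electron into the core; O²⁺ still has 4 valence electrons; C²⁺ still has 2 valence electrons.
Usually core removal costs more than valence removal, but here the competition is close: a tightly held n=2 valence electron can cost more to remove than an n=3 core electron, so the actual values have to decide it.
Valence configurations: O²⁺ [He]2s²2p², C²⁺ [He]2s².
Approximate IE_3 values (kJ/mol): K 4420, Na 6910, O 5300, C 4620.
Overall IE_3 order: K < C < O < Na.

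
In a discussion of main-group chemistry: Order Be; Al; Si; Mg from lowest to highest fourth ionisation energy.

Si < Mg < Al < Be

After 3 electrons have been removed, what remains? Be³⁺ is already 1 electron into the core; Al³⁺ is the bare [Ne] core; Si³⁺ still has 1 valence electron; Mg³⁺ is already 1 electron into the core.
Breaking into a closed-shell core is much more expensive than removing a leftover valence electron — Mg, Al and Be have the largest IE_4 here.
Approximate IE_4 values (kJ/mol): Be 21007, Al 11577, Si 4356, Mg 10543.
So the fourth ionization energies run Si < Mg < Al < Be.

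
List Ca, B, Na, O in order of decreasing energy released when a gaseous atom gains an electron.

Adding an electron releases more energy for atoms nearer the top right (short of the noble gases).
Neither a single period nor a single group — weigh both effects.
B > Ca: both effects reinforce here, so B is clearly the higher of the two.
Na > B: this pair runs against the simple trend — see the exception note.
O > Na: both effects reinforce here, so O is clearly the higher of the two.
Note the exception: Na has a higher electron affinity than B, contrary to the simple trend — B's ns²np¹ configuration gives only a small electron affinity — the sparsely filled np subshell binds an added electron weakly.
Approximate values (kJ/mol): B 27, O 141, Na 53, Ca 2.
So from highest to lowest: O > Na > B > Ca.

O, Na, B, Ca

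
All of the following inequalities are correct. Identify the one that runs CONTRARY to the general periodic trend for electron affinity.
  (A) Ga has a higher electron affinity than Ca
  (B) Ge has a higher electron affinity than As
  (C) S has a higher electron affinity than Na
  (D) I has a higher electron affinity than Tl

The general trend: electron affinity increases across a period and decreases down a group.
(A) Ga (period 4, group 13) vs Ca (period 4, group 2): the stated order agrees with the simple trend.
(B) Ge (period 4, group 14) vs As (period 4, group 15): the stated order contradicts the simple trend.
(C) S (period 3, group 16) vs Na (period 3, group 1): the stated order agrees with the simple trend.
(D) I (period 5, group 17) vs Tl (period 6, group 13): the stated order agrees with the simple trend.
The exception is (B): adding an electron to As's half-filled 4p³ is unfavourable, so Ge (4p²) has the more exothermic EA.

(B)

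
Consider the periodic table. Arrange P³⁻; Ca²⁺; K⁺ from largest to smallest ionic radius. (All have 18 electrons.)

P³⁻, K⁺, Ca²⁺

All of these have 18 electrons, so size is governed by nuclear charge alone: the more protons, the stronger the pull on the same electron cloud, and the smaller the ion.
Nuclear charges: Ca²⁺ (Z=20), K⁺ (Z=19), P³⁻ (Z=15).
Largest to smallest: P³⁻ > K⁺ > Ca²⁺.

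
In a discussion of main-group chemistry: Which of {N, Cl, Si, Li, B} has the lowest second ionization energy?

Si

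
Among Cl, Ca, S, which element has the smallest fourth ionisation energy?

S

Consider each +3 ion: Cl³⁺ still has 4 valence electrons; Ca³⁺ is already 1 electron into the core; S³⁺ still has 3 valence electrons.
Pulling an electron out of a noble-gas core costs far more than removing a remaining valence electron, so Ca sits at the high end of IE_4.
Valence configurations: Cl³⁺ [Ne]3s²3p², S³⁺ [Ne]3s²3p¹.
Approximate IE_4 values (kJ/mol): Cl 5159, Ca 6491, S 4556.
Putting it together, IE_4: S < Cl < Ca.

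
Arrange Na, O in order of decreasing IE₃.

Na > O

IE_3 is the cost of taking one more electron from the +2 cation: Na²⁺ is already 1 electron into the core; O²⁺ still has 4 valence electrons.
Pulling an electron out of a noble-gas core costs far more than removing a remaining valence electron, so Na sits at the high end of IE_3.
The numbers (kJ/mol): Na 6910, O 5300.
So the third ionization energies run O < Na.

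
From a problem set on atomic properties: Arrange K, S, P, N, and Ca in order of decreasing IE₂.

IE_2 is the cost of taking one more electron from the +1 cation: K⁺ is the bare [Ar] core; S⁺ still has 5 valence electrons; P⁺ still has 4 valence electrons; N⁺ still has 4 valence electrons; Ca⁺ still has 1 valence electron.
Core electrons are held far more tightly than valence electrons, so K tops the IE_2 order.
Valence configurations: S⁺ [Ne]3s²3p³, P⁺ [Ne]3s²3p², N⁺ [He]2s²2p², Ca⁺ [Ar]4s¹.
The numbers (kJ/mol): K 3052, S 2252, P 1907, N 2856, Ca 1145.
Overall IE_2 order: Ca < P < S < N < K.

K > N > S > P > Ca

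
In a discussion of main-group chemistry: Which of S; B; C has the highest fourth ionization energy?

B

The fourth ionization energy removes an electron from the +3 ion. For each element: S³⁺ still has 3 valence electrons; B³⁺ is the bare [He] core; C³⁺ still has 1 valence electron.
Breaking into a closed-shell core is much more expensive than removing a leftover valence electron — B has the largest IE_4 here.
Valence configurations: S³⁺ [Ne]3s²3p¹, C³⁺ [He]2s¹.
Approximate IE_4 values (kJ/mol): S 4556, B 25026, C 6223.
So the fourth ionization energies run S < C < B.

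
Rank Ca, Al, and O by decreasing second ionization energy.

O, Al, Ca

The second ionization energy removes an electron from the +1 ion. For each element: Ca⁺ still has 1 valence electron; Al⁺ still has 2 valence electrons; O⁺ still has 5 valence electrons.
All are still removing valence electrons, so compare the +1 ions as you would atoms: IE_2 generally rises across a period (higher Z_eff) and falls down a group (larger shell), subject to the usual subshell exceptions.
Valence configurations: Ca⁺ [Ar]4s¹, Al⁺ [Ne]3s², O⁺ [He]2s²2p³.
The numbers (kJ/mol): Ca 1145, Al 1817, O 3388.
Hence IE_2: Ca < Al < O.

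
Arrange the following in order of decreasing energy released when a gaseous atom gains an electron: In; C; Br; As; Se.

C is in period 2, group 14; As is in period 4, group 15; Se is in period 4, group 16; Br is in period 4, group 17; In is in period 5, group 13.
EA tends to increase across a period and decrease down a group, though the pattern is less regular than for IE or radius.
Here both period and group differ, so the two effects have to be weighed against each other.
As > In: relative to In, both the across-period and down-group shifts push As's electron affinity up.
C > As: period and group pull opposite ways; the down-group shift dominates (122 vs 78 kJ/mol).
Se > C: the two effects oppose for this pair; the across-period effect wins (195 vs 122 kJ/mol).
Br > Se: Br lies to the right of Se in period 4, so the across-period effect alone puts Br higher.
For reference (kJ/mol): C 122, As 78, Se 195, Br 325, In 29.
So from highest to lowest: Br > Se > C > As > In.

Br > Se > C > As > In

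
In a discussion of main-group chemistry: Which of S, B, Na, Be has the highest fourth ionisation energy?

After 3 electrons have been removed, what remains? S³⁺ still has 3 valence electrons; B³⁺ is the bare [He] core; Na³⁺ is already 2 electrons into the core; Be³⁺ is already 1 electron into the core.
Pulling an electron out of a noble-gas core costs far more than removing a remaining valence electron, so Na, Be and B sit at the high end of IE_4.
Approximate IE_4 values (kJ/mol): S 4556, B 25026, Na 9543, Be 21007.
Overall IE_4 order: S < Na < Be < B.

B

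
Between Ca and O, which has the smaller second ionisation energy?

Ca

The second ionization energy removes an electron from the +1 ion. For each element: Ca⁺ still has 1 valence electron; O⁺ still has 5 valence electrons.
All are still removing valence electrons, so compare the +1 ions as you would atoms: IE_2 generally rises across a period (higher Z_eff) and falls down a group (larger shell), subject to the usual subshell exceptions.
Valence configurations: Ca⁺ [Ar]4s¹, O⁺ [He]2s²2p³.
Tabulated IE_2 (kJ/mol): Ca 1145, O 3388.
Putting it together, IE_2: Ca < O.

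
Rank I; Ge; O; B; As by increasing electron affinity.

B is in period 2, group 13; O is in period 2, group 16; Ge is in period 4, group 14; As is in period 4, group 15; I is in period 5, group 17.
Adding an electron releases more energy for atoms nearer the top right (short of the noble gases).
Here both period and group differ, so the two effects have to be weighed against each other.
As > B: period and group pull opposite ways; the across-period shift dominates (78 vs 27 kJ/mol).
Ge > As: this pair runs against the simple trend — see the exception note.
O > Ge: both effects reinforce here, so O is clearly the higher of the two.
I > O: the two effects oppose for this pair; the across-period effect wins (295 vs 141 kJ/mol).
Note the exception: Ge has a higher electron affinity than As, contrary to the simple trend — adding an electron to As's half-filled 4p³ is unfavourable, so Ge (4p²) has the more exothermic EA.
For reference (kJ/mol): B 27, O 141, Ge 119, As 78, I 295.
So from lowest to highest: B < As < Ge < O < I.

B, As, Ge, O, I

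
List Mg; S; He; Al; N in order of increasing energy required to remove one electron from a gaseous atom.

He is in period 1, group 18; N is in period 2, group 15; Mg is in period 3, group 2; Al is in period 3, group 13; S is in period 3, group 16.
Across a period the outer electron is held more tightly (higher IE₁); down a group it sits in a higher shell, more shielded, and comes off more easily.
Here both period and group differ, so the two effects have to be weighed against each other.
Mg > Al: this pair runs against the simple trend — see the exception note.
S > Mg: S lies to the right of Mg in period 3, so the across-period effect alone puts S higher.
N > S: period and group pull opposite ways; the down-group shift dominates (1402 vs 1000 kJ/mol).
He > N: both effects reinforce here, so He is clearly the higher of the two.
Note the exception: Mg has a higher first ionization energy than Al, contrary to the simple trend — Al's single 3p electron is easier to remove than one from Mg's filled 3s².
Approximate values (kJ/mol): He 2372, N 1402, Mg 738, Al 578, S 1000.
So from lowest to highest: Al < Mg < S < N < He.

Al < Mg < S < N < He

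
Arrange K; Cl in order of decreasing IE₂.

K > Cl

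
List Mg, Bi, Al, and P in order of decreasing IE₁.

P > Mg > Bi > Al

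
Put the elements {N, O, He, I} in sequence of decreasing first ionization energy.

Across a period the outer electron is held more tightly (higher IE₁); down a group it sits in a higher shell, more shielded, and comes off more easily.
These span different periods and groups, so the two trends combine.
O > I: period and group pull opposite ways; the down-group shift dominates (1314 vs 1008 kJ/mol).
N > O: this pair runs against the simple trend — see the exception note.
He > N: relative to N, both the across-period and down-group shifts push He's first ionization energy up.
Note the exception: N has a higher first ionization energy than O, contrary to the simple trend — pairing an electron in O's 2p⁴ costs repulsion energy, so O ionizes more easily than half-filled N (2p³).
Tabulated first ionization energy (kJ/mol): He 2372, N 1402, O 1314, I 1008.
So from highest to lowest: He > N > O > I.

He > N > O > I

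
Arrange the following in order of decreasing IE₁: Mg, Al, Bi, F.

F > Mg > Bi > Al

F is in period 2, group 17; Mg is in period 3, group 2; Al is in period 3, group 13; Bi is in period 6, group 15.
IE₁ increases left→right with effective nuclear charge and decreases top→bottom as the valence shell moves farther out.
Neither a single period nor a single group — weigh both effects.
Bi > Al: the two effects oppose for this pair; the across-period effect wins (703 vs 578 kJ/mol).
Mg > Bi: the two effects oppose for this pair; the down-group effect wins (738 vs 703 kJ/mol).
F > Mg: both effects reinforce here, so F is clearly the higher of the two.
Note the exception: Mg has a higher first ionization energy than Al, contrary to the simple trend — Al's single 3p electron is easier to remove than one from Mg's filled 3s².
For reference (kJ/mol): F 1681, Mg 738, Al 578, Bi 703.
So from highest to lowest: F > Mg > Bi > Al.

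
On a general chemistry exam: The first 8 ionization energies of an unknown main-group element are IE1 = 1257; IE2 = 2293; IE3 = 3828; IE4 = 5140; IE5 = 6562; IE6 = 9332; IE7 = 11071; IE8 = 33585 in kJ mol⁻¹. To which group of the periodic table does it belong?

Group 17

Look for the largest jump between consecutive ionization energies: IE8/IE7 ≈ 3.0, far larger than any earlier ratio.
That jump marks the point where a core electron is being removed. So the atom has 7 valence electrons.
A main-group element with 7 valence electrons is in group 17.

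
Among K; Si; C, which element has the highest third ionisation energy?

C

IE_3 is the cost of taking one more electron from the +2 cation: K²⁺ is already 1 electron into the core; Si²⁺ still has 2 valence electrons; C²⁺ still has 2 valence electrons.
Usually core removal costs more than valence removal, but here the competition is close: a tightly held n=2 valence electron can cost more to remove than an n=3 core electron, so the actual values have to decide it.
Valence configurations: Si²⁺ [Ne]3s², C²⁺ [He]2s².
Approximate IE_3 values (kJ/mol): K 4420, Si 3232, C 4620.
So the third ionization energies run Si < K < C.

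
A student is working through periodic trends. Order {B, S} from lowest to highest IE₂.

S, B

After 1 electron has been removed, what remains? B⁺ still has 2 valence electrons; S⁺ still has 5 valence electrons.
All are still removing valence electrons, so compare the +1 ions as you would atoms: IE_2 generally rises across a period (higher Z_eff) and falls down a group (larger shell), subject to the usual subshell exceptions.
Valence configurations: B⁺ [He]2s², S⁺ [Ne]3s²3p³.
The numbers (kJ/mol): B 2427, S 2252.
Hence IE_2: S < B.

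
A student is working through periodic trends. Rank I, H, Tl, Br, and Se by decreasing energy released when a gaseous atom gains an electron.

Br > I > Se > H > Tl

Adding an electron releases more energy for atoms nearer the top right (short of the noble gases).
Neither a single period nor a single group — weigh both effects.
H > Tl: period and group pull opposite ways; the down-group shift dominates (73 vs 19 kJ/mol).
Se > H: period and group pull opposite ways; the across-period shift dominates (195 vs 73 kJ/mol).
I > Se: period and group pull opposite ways; the across-period shift dominates (295 vs 195 kJ/mol).
Br > I: they share group 17; the group trend gives Br the larger value.
Tabulated electron affinity (kJ/mol): H 73, Se 195, Br 325, I 295, Tl 19.
So from highest to lowest: Br > I > Se > H > Tl.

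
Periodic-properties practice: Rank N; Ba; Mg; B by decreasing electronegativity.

N, B, Mg, Ba

Atoms toward the upper right of the periodic table pull bonding electrons most strongly.
Here both period and group differ, so the two effects have to be weighed against each other.
Mg > Ba: Mg sits above Ba in group 2, so the down-group effect alone puts Mg higher.
B > Mg: relative to Mg, both the across-period and down-group shifts push B's electronegativity up.
N > B: both are in period 2; the period trend gives N the larger value.
For reference (Pauling): B 2.04, N 3.04, Mg 1.31, Ba 0.89.
So from highest to lowest: N > B > Mg > Ba.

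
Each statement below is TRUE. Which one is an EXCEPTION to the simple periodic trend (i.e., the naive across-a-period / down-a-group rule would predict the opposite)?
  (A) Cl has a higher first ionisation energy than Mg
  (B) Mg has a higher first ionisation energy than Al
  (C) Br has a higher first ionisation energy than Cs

(B)

The general trend: first ionisation energy increases across a period and decreases down a group.
(A) Cl (period 3, group 17) vs Mg (period 3, group 2): the stated order agrees with the simple trend.
(B) Mg (period 3, group 2) vs Al (period 3, group 13): the stated order contradicts the simple trend.
(C) Br (period 4, group 17) vs Cs (period 6, group 1): the stated order agrees with the simple trend.
The exception is (B): Al's single 3p electron is easier to remove than one from Mg's filled 3s².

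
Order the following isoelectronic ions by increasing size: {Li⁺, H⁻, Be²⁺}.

Be²⁺ < Li⁺ < H⁻

All of these have 2 electrons, so size is governed by nuclear charge alone: the more protons, the stronger the pull on the same electron cloud, and the smaller the ion.
Nuclear charges: Be²⁺ (Z=4), Li⁺ (Z=3), H⁻ (Z=1).
Smallest to largest: Be²⁺ < Li⁺ < H⁻.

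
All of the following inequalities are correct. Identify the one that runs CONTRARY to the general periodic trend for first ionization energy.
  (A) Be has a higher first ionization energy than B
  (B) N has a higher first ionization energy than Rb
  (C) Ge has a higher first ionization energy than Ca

(A)

The general trend: first ionization energy increases across a period and decreases down a group.
(A) Be (period 2, group 2) vs B (period 2, group 13): the stated order contradicts the simple trend.
(B) N (period 2, group 15) vs Rb (period 5, group 1): the stated order agrees with the simple trend.
(C) Ge (period 4, group 14) vs Ca (period 4, group 2): the stated order agrees with the simple trend.
The exception is (A): removing B's lone 2p electron is easier than breaking Be's filled 2s².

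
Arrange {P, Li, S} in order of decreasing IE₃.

Consider each +2 ion: P²⁺ still has 3 valence electrons; Li²⁺ is already 1 electron into the core; S²⁺ still has 4 valence electrons.
Core electrons are held far more tightly than valence electrons, so Li tops the IE_3 order.
Valence configurations: P²⁺ [Ne]3s²3p¹, S²⁺ [Ne]3s²3p².
Tabulated IE_3 (kJ/mol): P 2914, Li 11815, S 3357.
So the third ionization energies run P < S < Li.

Li > S > P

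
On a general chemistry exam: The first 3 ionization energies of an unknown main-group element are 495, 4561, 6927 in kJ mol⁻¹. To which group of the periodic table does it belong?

Look for the largest jump between consecutive ionization energies: IE2/IE1 ≈ 9.2, far larger than any earlier ratio.
That jump marks the point where a core electron is being removed. So the atom has 1 valence electron.
A main-group element with 1 valence electron is in group 1.

Group 1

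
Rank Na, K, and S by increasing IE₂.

S < K < Na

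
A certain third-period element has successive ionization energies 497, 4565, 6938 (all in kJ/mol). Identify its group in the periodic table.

Group 1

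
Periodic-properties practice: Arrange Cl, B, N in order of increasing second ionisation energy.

Consider each +1 ion: Cl⁺ still has 6 valence electrons; B⁺ still has 2 valence electrons; N⁺ still has 4 valence electrons.
All are still removing valence electrons, so compare the +1 ions as you would atoms: IE_2 generally rises across a period (higher Z_eff) and falls down a group (larger shell), subject to the usual subshell exceptions.
Valence configurations: Cl⁺ [Ne]3s²3p⁴, B⁺ [He]2s², N⁺ [He]2s²2p².
Approximate IE_2 values (kJ/mol): Cl 2298, B 2427, N 2856.
Overall IE_2 order: Cl < B < N.

Cl < B < N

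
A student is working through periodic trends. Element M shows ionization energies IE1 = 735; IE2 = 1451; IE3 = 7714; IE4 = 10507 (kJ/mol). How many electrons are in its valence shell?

2

Look for the largest jump between consecutive ionization energies: IE3/IE2 ≈ 5.3, far larger than any earlier ratio.
That jump marks the point where a core electron is being removed. So the atom has 2 valence electrons.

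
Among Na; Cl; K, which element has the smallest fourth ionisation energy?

Cl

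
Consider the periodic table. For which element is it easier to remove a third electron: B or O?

B

The third ionization energy removes an electron from the +2 ion. For each element: B²⁺ still has 1 valence electron; O²⁺ still has 4 valence electrons.
All are still removing valence electrons, so compare the +2 ions as you would atoms: IE_3 generally rises across a period (higher Z_eff) and falls down a group (larger shell), subject to the usual subshell exceptions.
Valence configurations: B²⁺ [He]2s¹, O²⁺ [He]2s²2p².
Tabulated IE_3 (kJ/mol): B 3660, O 5300.
Putting it together, IE_3: B < O.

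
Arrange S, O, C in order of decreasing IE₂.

O, C, S

The second ionization energy removes an electron from the +1 ion. For each element: S⁺ still has 5 valence electrons; O⁺ still has 5 valence electrons; C⁺ still has 3 valence electrons.
All are still removing valence electrons, so compare the +1 ions as you would atoms: IE_2 generally rises across a period (higher Z_eff) and falls down a group (larger shell), subject to the usual subshell exceptions.
Valence configurations: S⁺ [Ne]3s²3p³, O⁺ [He]2s²2p³, C⁺ [He]2s²2p¹.
Approximate IE_2 values (kJ/mol): S 2252, O 3388, C 2353.
So the second ionization energies run S < C < O.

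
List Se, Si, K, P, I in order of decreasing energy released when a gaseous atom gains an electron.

I > Se > Si > P > K

Si is in period 3, group 14; P is in period 3, group 15; K is in period 4, group 1; Se is in period 4, group 16; I is in period 5, group 17.
EA tends to increase across a period and decrease down a group, though the pattern is less regular than for IE or radius.
These span different periods and groups, so the two trends combine.
P > K: both effects reinforce here, so P is clearly the higher of the two.
Si > P: this pair runs against the simple trend — see the exception note.
Se > Si: the two effects oppose for this pair; the across-period effect wins (195 vs 134 kJ/mol).
I > Se: the two effects oppose for this pair; the across-period effect wins (295 vs 195 kJ/mol).
Note the exception: Si has a higher electron affinity than P, contrary to the simple trend — adding an electron to P's half-filled 3p³ is unfavourable, so Si (3p²) has the more exothermic EA.
Approximate values (kJ/mol): Si 134, P 72, K 48, Se 195, I 295.
So from highest to lowest: I > Se > Si > P > K.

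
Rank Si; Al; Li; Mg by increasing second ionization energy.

Mg < Si < Al < Li

Consider each +1 ion: Si⁺ still has 3 valence electrons; Al⁺ still has 2 valence electrons; Li⁺ is the bare [He] core; Mg⁺ still has 1 valence electron.
Core electrons are held far more tightly than valence electrons, so Li tops the IE_2 order.
Valence configurations: Si⁺ [Ne]3s²3p¹, Al⁺ [Ne]3s², Mg⁺ [Ne]3s¹.
Si⁺ loses a lone 3p electron whereas Al⁺ must break into a filled 3s² pair, so IE_2(Al) > IE_2(Si) even though Si has the higher nuclear charge.
Tabulated IE_2 (kJ/mol): Si 1577, Al 1817, Li 7298, Mg 1451.
Overall IE_2 order: Mg < Si < Al < Li.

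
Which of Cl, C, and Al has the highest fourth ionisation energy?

Al

After 3 electrons have been removed, what remains? Cl³⁺ still has 4 valence electrons; C³⁺ still has 1 valence electron; Al³⁺ is the bare [Ne] core.
Breaking into a closed-shell core is much more expensive than removing a leftover valence electron — Al has the largest IE_4 here.
Valence configurations: Cl³⁺ [Ne]3s²3p², C³⁺ [He]2s¹.
The numbers (kJ/mol): Cl 5159, C 6223, Al 11577.
Overall IE_4 order: Cl < C < Al.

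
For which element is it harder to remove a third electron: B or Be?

Be

The third ionization energy removes an electron from the +2 ion. For each element: B²⁺ still has 1 valence electron; Be²⁺ is the bare [He] core.
Pulling an electron out of a noble-gas core costs far more than removing a remaining valence electron, so Be sits at the high end of IE_3.
Tabulated IE_3 (kJ/mol): B 3660, Be 14849.
So the third ionization energies run B < Be.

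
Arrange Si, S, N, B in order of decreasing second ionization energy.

The second ionization energy removes an electron from the +1 ion. For each element: Si⁺ still has 3 valence electrons; S⁺ still has 5 valence electrons; N⁺ still has 4 valence electrons; B⁺ still has 2 valence electrons.
All are still removing valence electrons, so compare the +1 ions as you would atoms: IE_2 generally rises across a period (higher Z_eff) and falls down a group (larger shell), subject to the usual subshell exceptions.
Valence configurations: Si⁺ [Ne]3s²3p¹, S⁺ [Ne]3s²3p³, N⁺ [He]2s²2p², B⁺ [He]2s².
The numbers (kJ/mol): Si 1577, S 2252, N 2856, B 2427.
Hence IE_2: Si < S < B < N.

N > B > S > Si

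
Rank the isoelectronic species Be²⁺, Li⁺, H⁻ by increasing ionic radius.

All of these have 2 electrons, so size is governed by nuclear charge alone: the more protons, the stronger the pull on the same electron cloud, and the smaller the ion.
Nuclear charges: Be²⁺ (Z=4), Li⁺ (Z=3), H⁻ (Z=1).
Smallest to largest: Be²⁺ < Li⁺ < H⁻.

Be²⁺, Li⁺, H⁻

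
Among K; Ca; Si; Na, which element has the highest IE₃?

Na

Consider each +2 ion: K²⁺ is already 1 electron into the core; Ca²⁺ is the bare [Ar] core; Si²⁺ still has 2 valence electrons; Na²⁺ is already 1 electron into the core.
Pulling an electron out of a noble-gas core costs far more than removing a remaining valence electron, so K, Ca and Na sit at the high end of IE_3.
Tabulated IE_3 (kJ/mol): K 4420, Ca 4912, Si 3232, Na 6910.
So the third ionization energies run Si < K < Ca < Na.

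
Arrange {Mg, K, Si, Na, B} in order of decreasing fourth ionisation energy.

B > Mg > Na > K > Si

Consider each +3 ion: Mg³⁺ is already 1 electron into the core; K³⁺ is already 2 electrons into the core; Si³⁺ still has 1 valence electron; Na³⁺ is already 2 electrons into the core; B³⁺ is the bare [He] core.
Core electrons are held far more tightly than valence electrons, so K, Na, Mg and B top the IE_4 order.
Approximate IE_4 values (kJ/mol): Mg 10543, K 5877, Si 4356, Na 9543, B 25026.
So the fourth ionization energies run Si < K < Na < Mg < B.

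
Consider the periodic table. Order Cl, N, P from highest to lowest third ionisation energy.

N > Cl > P

After 2 electrons have been removed, what remains? Cl²⁺ still has 5 valence electrons; N²⁺ still has 3 valence electrons; P²⁺ still has 3 valence electrons.
All are still removing valence electrons, so compare the +2 ions as you would atoms: IE_3 generally rises across a period (higher Z_eff) and falls down a group (larger shell), subject to the usual subshell exceptions.
Valence configurations: Cl²⁺ [Ne]3s²3p³, N²⁺ [He]2s²2p¹, P²⁺ [Ne]3s²3p¹.
Approximate IE_3 values (kJ/mol): Cl 3822, N 4578, P 2914.
Overall IE_3 order: P < Cl < N.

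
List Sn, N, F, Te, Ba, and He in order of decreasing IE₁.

Across a period the outer electron is held more tightly (higher IE₁); down a group it sits in a higher shell, more shielded, and comes off more easily.
Neither a single period nor a single group — weigh both effects.
Sn > Ba: relative to Ba, both the across-period and down-group shifts push Sn's first ionization energy up.
Te > Sn: both are in period 5; the period trend gives Te the larger value.
N > Te: period and group pull opposite ways; the down-group shift dominates (1402 vs 869 kJ/mol).
F > N: both are in period 2; the period trend gives F the larger value.
He > F: both effects reinforce here, so He is clearly the higher of the two.
Tabulated first ionization energy (kJ/mol): He 2372, N 1402, F 1681, Sn 709, Te 869, Ba 503.
So from highest to lowest: He > F > N > Te > Sn > Ba.

He, F, N, Te, Sn, Ba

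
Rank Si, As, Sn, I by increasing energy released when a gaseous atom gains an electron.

Si is in period 3, group 14; As is in period 4, group 15; Sn is in period 5, group 14; I is in period 5, group 17.
EA tends to increase across a period and decrease down a group, though the pattern is less regular than for IE or radius.
These span different periods and groups, so the two trends combine.
Sn > As: this pair runs against the simple trend — see the exception note.
Si > Sn: Si sits above Sn in group 14, so the down-group effect alone puts Si higher.
I > Si: period and group pull opposite ways; the across-period shift dominates (295 vs 134 kJ/mol).
Note the exception: Sn has a higher electron affinity than As, contrary to the simple trend — adding an electron to As's half-filled np³ subshell costs electron-pairing energy.
Tabulated electron affinity (kJ/mol): Si 134, As 78, Sn 107, I 295.
So from lowest to highest: As < Sn < Si < I.

As < Sn < Si < I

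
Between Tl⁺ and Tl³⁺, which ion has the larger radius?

Tl⁺

Both ions have Z = 81 protons, but Tl³⁺ has lost more electrons, so its remaining electrons feel a larger effective nuclear charge per electron and are pulled in more tightly.
Higher positive charge → smaller ion, so Tl⁺ > Tl³⁺.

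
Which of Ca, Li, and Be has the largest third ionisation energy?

Be

IE_3 is the cost of taking one more electron from the +2 cation: Ca²⁺ is the bare [Ar] core; Li²⁺ is already 1 electron into the core; Be²⁺ is the bare [He] core.
All of these are removing an electron from a noble-gas core or deeper; the smaller core (lower principal quantum number) is held far more tightly, and within a period the higher nuclear charge binds the same core more tightly.
The numbers (kJ/mol): Ca 4912, Li 11815, Be 14849.
Putting it together, IE_3: Ca < Li < Be.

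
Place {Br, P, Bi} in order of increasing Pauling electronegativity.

Bi < P < Br

P is in period 3, group 15; Br is in period 4, group 17; Bi is in period 6, group 15.
Electronegativity increases across a period and decreases down a group, tracking effective nuclear charge and atomic size.
Neither a single period nor a single group — weigh both effects.
P > Bi: P sits above Bi in group 15, so the down-group effect alone puts P higher.
Br > P: the two effects oppose for this pair; the across-period effect wins (2.96 vs 2.19).
For reference (Pauling): P 2.19, Br 2.96, Bi 2.02.
So from lowest to highest: Bi < P < Br.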